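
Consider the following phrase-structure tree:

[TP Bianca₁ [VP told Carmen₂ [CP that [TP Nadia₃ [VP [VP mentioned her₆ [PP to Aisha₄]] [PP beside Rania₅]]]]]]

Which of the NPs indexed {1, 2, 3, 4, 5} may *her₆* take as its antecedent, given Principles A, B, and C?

{1, 2, 5}

*her* is a pronoun, so Principle B applies: it must be free in its binding domain.
Binding domain of *her₆*: the embedded TP, whose subject is Nadia₃.
*Bianca₁* c-commands the pronoun but from outside its binding domain, and is not c-commanded by it → coindexation permitted.
*Carmen₂* c-commands the pronoun but from outside its binding domain, and is not c-commanded by it → coindexation permitted.
*Nadia₃* c-commands the pronoun within its binding domain → coindexation would violate Principle B.
*Aisha₄*: the pronoun c-commands this R-expression → coindexation would violate Principle C on *Aisha₄*.
*Rania₅* and the pronoun do not c-command one another → neither Principle B nor Principle C is at stake; coindexation permitted.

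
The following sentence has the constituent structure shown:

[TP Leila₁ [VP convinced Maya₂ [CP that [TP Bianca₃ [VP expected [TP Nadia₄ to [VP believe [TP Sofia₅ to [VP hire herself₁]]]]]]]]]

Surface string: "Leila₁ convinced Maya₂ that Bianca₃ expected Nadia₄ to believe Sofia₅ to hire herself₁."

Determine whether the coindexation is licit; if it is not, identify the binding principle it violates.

The two coindexed NPs are *Leila₁* and *herself₁*.
*herself₁* is an anaphor. Principle A requires it to be bound within its binding domain — the embedded TP, whose subject is Sofia₅.
Within that domain it is c-commanded by *Sofia₅*, which does not share its index.
*Leila₁* does c-command the anaphor, but from outside its binding domain.
The anaphor is unbound in its domain → Principle A violation.

Principle A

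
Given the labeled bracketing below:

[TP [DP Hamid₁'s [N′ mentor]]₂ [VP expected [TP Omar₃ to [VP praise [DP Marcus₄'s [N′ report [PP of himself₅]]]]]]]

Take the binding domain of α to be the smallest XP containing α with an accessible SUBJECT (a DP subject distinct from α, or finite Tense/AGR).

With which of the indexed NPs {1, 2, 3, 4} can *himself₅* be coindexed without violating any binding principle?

{4}

*himself* is an anaphor, so Principle A applies: it must be bound in its binding domain.
Binding domain of *himself₅*: the possessed DP, whose subject is Marcus₄.
*Hamid₁* does not c-command the anaphor → cannot bind it.
*[Hamid₁'s mentor]₂* c-commands the anaphor but is outside its binding domain → cannot satisfy Principle A.
*Omar₃* c-commands the anaphor but is outside its binding domain → cannot satisfy Principle A.
*Marcus₄* c-commands the anaphor within its binding domain → licit binder.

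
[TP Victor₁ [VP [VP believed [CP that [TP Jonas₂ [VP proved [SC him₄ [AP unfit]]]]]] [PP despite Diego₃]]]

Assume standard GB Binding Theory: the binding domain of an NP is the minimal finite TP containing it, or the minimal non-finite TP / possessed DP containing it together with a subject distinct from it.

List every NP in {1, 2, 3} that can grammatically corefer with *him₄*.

{1, 3}

*him* is a pronoun, so Principle B applies: it must be free in its binding domain.
Binding domain of *him₄*: the embedded TP, whose subject is Jonas₂.
*Victor₁* c-commands the pronoun but from outside its binding domain, and is not c-commanded by it → coindexation permitted.
*Jonas₂* c-commands the pronoun within its binding domain → coindexation would violate Principle B.
*Diego₃* and the pronoun do not c-command one another → neither Principle B nor Principle C is at stake; coindexation permitted.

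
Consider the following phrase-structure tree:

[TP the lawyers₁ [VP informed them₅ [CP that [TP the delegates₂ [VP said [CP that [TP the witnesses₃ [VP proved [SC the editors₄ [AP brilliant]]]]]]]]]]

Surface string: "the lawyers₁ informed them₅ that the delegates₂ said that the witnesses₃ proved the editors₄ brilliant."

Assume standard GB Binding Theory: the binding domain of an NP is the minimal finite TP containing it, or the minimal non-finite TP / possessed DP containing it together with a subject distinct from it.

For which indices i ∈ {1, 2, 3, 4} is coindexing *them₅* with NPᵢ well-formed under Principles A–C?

*them* is a pronoun, so Principle B applies: it must be free in its binding domain.
Binding domain of *them₅*: the matrix TP, whose subject is the lawyers₁.
*the lawyers₁* c-commands the pronoun within its binding domain → coindexation would violate Principle B.
*the delegates₂*: the pronoun c-commands this R-expression → coindexation would violate Principle C on *the delegates₂*.
*the witnesses₃*: the pronoun c-commands this R-expression → coindexation would violate Principle C on *the witnesses₃*.
*the editors₄*: the pronoun c-commands this R-expression → coindexation would violate Principle C on *the editors₄*.

none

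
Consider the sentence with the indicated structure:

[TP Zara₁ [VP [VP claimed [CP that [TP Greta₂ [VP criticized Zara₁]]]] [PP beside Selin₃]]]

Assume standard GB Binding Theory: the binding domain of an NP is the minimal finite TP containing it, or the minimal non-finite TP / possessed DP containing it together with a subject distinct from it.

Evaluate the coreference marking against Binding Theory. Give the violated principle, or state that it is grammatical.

The two coindexed NPs are *Zara₁* (the higher occurrence) and *Zara₁* (the lower occurrence).
*Zara₁* (the lower occurrence) is an R-expression. Principle C requires it to be free everywhere.
*Zara₁* (the higher occurrence) c-commands it and carries the same index.
The R-expression is bound → Principle C violation.

Principle C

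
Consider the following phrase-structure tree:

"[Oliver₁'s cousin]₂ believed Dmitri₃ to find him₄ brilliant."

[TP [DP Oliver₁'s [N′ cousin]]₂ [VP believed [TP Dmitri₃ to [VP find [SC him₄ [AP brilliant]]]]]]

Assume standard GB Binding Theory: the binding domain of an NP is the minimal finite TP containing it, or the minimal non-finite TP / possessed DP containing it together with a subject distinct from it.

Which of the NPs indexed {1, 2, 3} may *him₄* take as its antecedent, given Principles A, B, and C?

*him* is a pronoun, so Principle B applies: it must be free in its binding domain.
Binding domain of *him₄*: the embedded TP, whose subject is Dmitri₃.
*Oliver₁* and the pronoun do not c-command one another → neither Principle B nor Principle C is at stake; coindexation permitted.
*[Oliver₁'s cousin]₂* c-commands the pronoun but from outside its binding domain, and is not c-commanded by it → coindexation permitted.
*Dmitri₃* c-commands the pronoun within its binding domain → coindexation would violate Principle B.

{1, 2}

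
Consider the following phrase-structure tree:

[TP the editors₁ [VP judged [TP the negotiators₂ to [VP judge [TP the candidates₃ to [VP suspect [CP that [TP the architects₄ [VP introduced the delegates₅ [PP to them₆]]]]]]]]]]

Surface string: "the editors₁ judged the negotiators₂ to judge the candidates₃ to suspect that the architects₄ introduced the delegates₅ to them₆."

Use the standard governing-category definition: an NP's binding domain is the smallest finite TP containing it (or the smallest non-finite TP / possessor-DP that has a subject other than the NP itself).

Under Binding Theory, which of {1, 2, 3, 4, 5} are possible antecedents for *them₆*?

{1, 2, 3}

*them* is a pronoun, so Principle B applies: it must be free in its binding domain.
Binding domain of *them₆*: the embedded TP, whose subject is the architects₄.
*the editors₁* c-commands the pronoun but from outside its binding domain, and is not c-commanded by it → coindexation permitted.
*the negotiators₂* c-commands the pronoun but from outside its binding domain, and is not c-commanded by it → coindexation permitted.
*the candidates₃* c-commands the pronoun but from outside its binding domain, and is not c-commanded by it → coindexation permitted.
*the architects₄* c-commands the pronoun within its binding domain → coindexation would violate Principle B.
*the delegates₅* c-commands the pronoun within its binding domain → coindexation would violate Principle B.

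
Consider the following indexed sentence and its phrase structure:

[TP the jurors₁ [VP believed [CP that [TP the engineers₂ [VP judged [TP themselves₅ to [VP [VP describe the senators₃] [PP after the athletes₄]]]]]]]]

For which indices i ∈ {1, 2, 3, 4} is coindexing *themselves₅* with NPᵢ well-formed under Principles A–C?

{2}

*themselves* is an anaphor, so Principle A applies: it must be bound in its binding domain.
Binding domain of *themselves₅*: the embedded TP, whose subject is the engineers₂.
*the jurors₁* c-commands the anaphor but is outside its binding domain → cannot satisfy Principle A.
*the engineers₂* c-commands the anaphor within its binding domain → licit binder.
*the senators₃* does not c-command the anaphor → cannot bind it.
*the athletes₄* does not c-command the anaphor → cannot bind it.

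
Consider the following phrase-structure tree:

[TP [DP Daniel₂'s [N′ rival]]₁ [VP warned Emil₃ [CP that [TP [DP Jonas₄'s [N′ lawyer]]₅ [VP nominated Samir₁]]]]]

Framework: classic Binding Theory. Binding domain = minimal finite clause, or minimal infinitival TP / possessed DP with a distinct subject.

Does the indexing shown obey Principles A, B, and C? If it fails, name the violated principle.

The two coindexed NPs are *[Daniel₂'s rival]₁* and *Samir₁*.
*Samir₁* is an R-expression. Principle C requires it to be free everywhere.
*[Daniel₂'s rival]₁* c-commands it and carries the same index.
The R-expression is bound → Principle C violation.

Principle C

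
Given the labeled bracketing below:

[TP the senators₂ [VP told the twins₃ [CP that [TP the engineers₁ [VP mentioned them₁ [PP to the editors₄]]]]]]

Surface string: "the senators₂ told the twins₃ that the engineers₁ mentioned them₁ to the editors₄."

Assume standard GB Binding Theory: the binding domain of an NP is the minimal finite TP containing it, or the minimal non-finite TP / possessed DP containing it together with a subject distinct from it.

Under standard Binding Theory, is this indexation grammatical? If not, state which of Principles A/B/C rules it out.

The two coindexed NPs are *the engineers₁* and *them₁*.
*them₁* is a pronoun. Its binding domain is the embedded TP, whose subject is the engineers₁.
*the engineers₁* c-commands it within that domain and carries the same index.
The pronoun is locally bound → Principle B violation.

Principle B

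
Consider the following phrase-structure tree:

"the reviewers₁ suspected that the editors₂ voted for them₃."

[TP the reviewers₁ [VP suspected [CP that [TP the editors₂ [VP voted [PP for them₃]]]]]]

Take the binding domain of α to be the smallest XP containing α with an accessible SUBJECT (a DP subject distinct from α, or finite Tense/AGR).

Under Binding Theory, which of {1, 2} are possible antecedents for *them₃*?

*them* is a pronoun, so Principle B applies: it must be free in its binding domain.
Binding domain of *them₃*: the embedded TP, whose subject is the editors₂.
*the reviewers₁* c-commands the pronoun but from outside its binding domain, and is not c-commanded by it → coindexation permitted.
*the editors₂* c-commands the pronoun within its binding domain → coindexation would violate Principle B.

{1}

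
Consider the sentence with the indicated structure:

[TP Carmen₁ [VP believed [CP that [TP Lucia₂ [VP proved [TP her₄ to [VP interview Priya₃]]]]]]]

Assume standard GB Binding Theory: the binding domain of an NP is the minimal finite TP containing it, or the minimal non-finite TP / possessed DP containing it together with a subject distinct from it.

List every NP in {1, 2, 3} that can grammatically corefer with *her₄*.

*her* is a pronoun, so Principle B applies: it must be free in its binding domain.
Binding domain of *her₄*: the embedded TP, whose subject is Lucia₂.
*Carmen₁* c-commands the pronoun but from outside its binding domain, and is not c-commanded by it → coindexation permitted.
*Lucia₂* c-commands the pronoun within its binding domain → coindexation would violate Principle B.
*Priya₃*: the pronoun c-commands this R-expression → coindexation would violate Principle C on *Priya₃*.

{1}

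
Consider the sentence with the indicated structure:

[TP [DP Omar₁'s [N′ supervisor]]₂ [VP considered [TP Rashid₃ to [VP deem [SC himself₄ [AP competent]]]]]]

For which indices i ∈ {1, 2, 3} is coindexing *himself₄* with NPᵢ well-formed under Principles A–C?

{3}

*himself* is an anaphor, so Principle A applies: it must be bound in its binding domain.
Binding domain of *himself₄*: the embedded TP, whose subject is Rashid₃.
*Omar₁* does not c-command the anaphor → cannot bind it.
*[Omar₁'s supervisor]₂* c-commands the anaphor but is outside its binding domain → cannot satisfy Principle A.
*Rashid₃* c-commands the anaphor within its binding domain → licit binder.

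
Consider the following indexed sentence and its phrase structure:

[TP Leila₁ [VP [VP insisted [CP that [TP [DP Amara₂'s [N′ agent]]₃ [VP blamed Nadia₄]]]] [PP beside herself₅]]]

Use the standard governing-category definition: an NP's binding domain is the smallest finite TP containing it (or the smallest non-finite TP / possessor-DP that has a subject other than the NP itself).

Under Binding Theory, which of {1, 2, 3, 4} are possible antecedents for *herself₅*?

*herself* is an anaphor, so Principle A applies: it must be bound in its binding domain.
Binding domain of *herself₅*: the matrix TP, whose subject is Leila₁.
*Leila₁* c-commands the anaphor within its binding domain → licit binder.
*Amara₂* does not c-command the anaphor → cannot bind it.
*[Amara₂'s agent]₃* does not c-command the anaphor → cannot bind it.
*Nadia₄* does not c-command the anaphor → cannot bind it.

{1}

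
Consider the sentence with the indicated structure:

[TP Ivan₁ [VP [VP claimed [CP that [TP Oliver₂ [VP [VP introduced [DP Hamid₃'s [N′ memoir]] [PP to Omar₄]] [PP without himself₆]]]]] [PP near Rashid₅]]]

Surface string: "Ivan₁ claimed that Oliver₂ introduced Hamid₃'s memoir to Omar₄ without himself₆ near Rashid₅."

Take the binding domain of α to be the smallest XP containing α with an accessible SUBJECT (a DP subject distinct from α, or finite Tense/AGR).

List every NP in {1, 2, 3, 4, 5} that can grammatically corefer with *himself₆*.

{2}

*himself* is an anaphor, so Principle A applies: it must be bound in its binding domain.
Binding domain of *himself₆*: the embedded TP, whose subject is Oliver₂.
*Ivan₁* c-commands the anaphor but is outside its binding domain → cannot satisfy Principle A.
*Oliver₂* c-commands the anaphor within its binding domain → licit binder.
*Hamid₃* does not c-command the anaphor → cannot bind it.
*Omar₄* does not c-command the anaphor → cannot bind it.
*Rashid₅* does not c-command the anaphor → cannot bind it.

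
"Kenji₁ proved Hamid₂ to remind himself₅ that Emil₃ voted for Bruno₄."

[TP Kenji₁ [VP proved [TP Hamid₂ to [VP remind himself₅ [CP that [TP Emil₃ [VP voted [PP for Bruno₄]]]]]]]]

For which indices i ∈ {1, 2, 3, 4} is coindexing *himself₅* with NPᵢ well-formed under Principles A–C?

{2}

*himself* is an anaphor, so Principle A applies: it must be bound in its binding domain.
Binding domain of *himself₅*: the embedded TP, whose subject is Hamid₂.
*Kenji₁* c-commands the anaphor but is outside its binding domain → cannot satisfy Principle A.
*Hamid₂* c-commands the anaphor within its binding domain → licit binder.
*Emil₃* does not c-command the anaphor → cannot bind it.
*Bruno₄* does not c-command the anaphor → cannot bind it.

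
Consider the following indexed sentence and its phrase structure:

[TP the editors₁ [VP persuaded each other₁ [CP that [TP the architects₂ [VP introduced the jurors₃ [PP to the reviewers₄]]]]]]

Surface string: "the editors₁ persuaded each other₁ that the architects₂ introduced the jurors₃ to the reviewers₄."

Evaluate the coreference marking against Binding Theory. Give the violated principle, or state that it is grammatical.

The two coindexed NPs are *the editors₁* and *each other₁*.
*each other₁* is an anaphor; its binding domain is the matrix TP, whose subject is the editors₁. *the editors₁* c-commands it within that domain and shares its index, so Principle A is satisfied.
*the editors₁* is an R-expression; *each other₁* does not c-command it, and no other NP shares its index, so Principle C is satisfied.
All principles are respected.

grammatical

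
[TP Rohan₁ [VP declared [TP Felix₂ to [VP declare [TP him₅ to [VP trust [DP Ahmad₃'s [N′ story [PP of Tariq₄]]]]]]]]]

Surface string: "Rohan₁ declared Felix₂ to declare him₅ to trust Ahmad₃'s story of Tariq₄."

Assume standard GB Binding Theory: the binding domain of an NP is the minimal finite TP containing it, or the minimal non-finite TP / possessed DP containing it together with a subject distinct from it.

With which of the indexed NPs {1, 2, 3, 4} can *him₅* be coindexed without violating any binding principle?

{1}

*him* is a pronoun, so Principle B applies: it must be free in its binding domain.
Binding domain of *him₅*: the embedded TP, whose subject is Felix₂.
*Rohan₁* c-commands the pronoun but from outside its binding domain, and is not c-commanded by it → coindexation permitted.
*Felix₂* c-commands the pronoun within its binding domain → coindexation would violate Principle B.
*Ahmad₃*: the pronoun c-commands this R-expression → coindexation would violate Principle C on *Ahmad₃*.
*Tariq₄*: the pronoun c-commands this R-expression → coindexation would violate Principle C on *Tariq₄*.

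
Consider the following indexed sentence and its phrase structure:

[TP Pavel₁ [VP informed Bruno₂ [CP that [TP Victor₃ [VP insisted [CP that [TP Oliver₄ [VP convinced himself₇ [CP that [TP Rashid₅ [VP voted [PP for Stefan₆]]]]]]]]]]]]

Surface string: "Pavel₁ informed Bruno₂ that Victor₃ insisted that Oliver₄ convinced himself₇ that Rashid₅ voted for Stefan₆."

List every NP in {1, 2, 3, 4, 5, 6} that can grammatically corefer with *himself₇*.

*himself* is an anaphor, so Principle A applies: it must be bound in its binding domain.
Binding domain of *himself₇*: the embedded TP, whose subject is Oliver₄.
*Pavel₁* c-commands the anaphor but is outside its binding domain → cannot satisfy Principle A.
*Bruno₂* c-commands the anaphor but is outside its binding domain → cannot satisfy Principle A.
*Victor₃* c-commands the anaphor but is outside its binding domain → cannot satisfy Principle A.
*Oliver₄* c-commands the anaphor within its binding domain → licit binder.
*Rashid₅* does not c-command the anaphor → cannot bind it.
*Stefan₆* does not c-command the anaphor → cannot bind it.

{4}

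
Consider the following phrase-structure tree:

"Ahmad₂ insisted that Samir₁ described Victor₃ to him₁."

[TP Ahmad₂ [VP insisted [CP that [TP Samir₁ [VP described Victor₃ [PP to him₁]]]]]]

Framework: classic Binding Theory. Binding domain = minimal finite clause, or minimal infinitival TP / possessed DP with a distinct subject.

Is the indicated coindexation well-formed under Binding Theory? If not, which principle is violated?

The two coindexed NPs are *Samir₁* and *him₁*.
*him₁* is a pronoun. Its binding domain is the embedded TP, whose subject is Samir₁.
*Samir₁* c-commands it within that domain and carries the same index.
The pronoun is locally bound → Principle B violation.

Principle B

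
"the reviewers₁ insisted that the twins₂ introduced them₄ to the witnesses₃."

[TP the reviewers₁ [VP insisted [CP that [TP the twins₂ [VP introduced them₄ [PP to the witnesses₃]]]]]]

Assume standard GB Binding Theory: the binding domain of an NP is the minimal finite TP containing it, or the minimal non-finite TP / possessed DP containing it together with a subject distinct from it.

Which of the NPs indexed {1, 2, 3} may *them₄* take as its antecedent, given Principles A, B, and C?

*them* is a pronoun, so Principle B applies: it must be free in its binding domain.
Binding domain of *them₄*: the embedded TP, whose subject is the twins₂.
*the reviewers₁* c-commands the pronoun but from outside its binding domain, and is not c-commanded by it → coindexation permitted.
*the twins₂* c-commands the pronoun within its binding domain → coindexation would violate Principle B.
*the witnesses₃*: the pronoun c-commands this R-expression → coindexation would violate Principle C on *the witnesses₃*.

{1}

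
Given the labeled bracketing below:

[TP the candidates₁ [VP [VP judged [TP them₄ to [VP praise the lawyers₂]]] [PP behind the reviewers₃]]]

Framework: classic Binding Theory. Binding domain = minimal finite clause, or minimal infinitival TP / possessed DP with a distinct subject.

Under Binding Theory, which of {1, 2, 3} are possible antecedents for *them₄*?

{3}

*them* is a pronoun, so Principle B applies: it must be free in its binding domain.
Binding domain of *them₄*: the matrix TP, whose subject is the candidates₁.
*the candidates₁* c-commands the pronoun within its binding domain → coindexation would violate Principle B.
*the lawyers₂*: the pronoun c-commands this R-expression → coindexation would violate Principle C on *the lawyers₂*.
*the reviewers₃* and the pronoun do not c-command one another → neither Principle B nor Principle C is at stake; coindexation permitted.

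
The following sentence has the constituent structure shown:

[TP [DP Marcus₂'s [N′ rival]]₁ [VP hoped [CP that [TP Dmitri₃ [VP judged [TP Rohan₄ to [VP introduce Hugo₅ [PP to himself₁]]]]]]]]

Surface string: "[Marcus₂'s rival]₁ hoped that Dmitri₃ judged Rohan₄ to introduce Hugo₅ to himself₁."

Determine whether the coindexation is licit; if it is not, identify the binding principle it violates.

Principle A

The two coindexed NPs are *[Marcus₂'s rival]₁* and *himself₁*.
*himself₁* is an anaphor. Principle A requires it to be bound within its binding domain — the embedded TP, whose subject is Rohan₄.
Within that domain it is c-commanded by *Rohan₄*, *Hugo₅*, none of which share its index.
*[Marcus₂'s rival]₁* does c-command the anaphor, but from outside its binding domain.
The anaphor is unbound in its domain → Principle A violation.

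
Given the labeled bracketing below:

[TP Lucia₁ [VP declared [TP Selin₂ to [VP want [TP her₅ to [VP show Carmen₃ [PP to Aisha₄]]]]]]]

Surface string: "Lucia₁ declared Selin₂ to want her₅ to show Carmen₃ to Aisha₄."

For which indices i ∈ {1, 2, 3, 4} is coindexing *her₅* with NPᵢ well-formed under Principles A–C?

{1}

*her* is a pronoun, so Principle B applies: it must be free in its binding domain.
Binding domain of *her₅*: the embedded TP, whose subject is Selin₂.
*Lucia₁* c-commands the pronoun but from outside its binding domain, and is not c-commanded by it → coindexation permitted.
*Selin₂* c-commands the pronoun within its binding domain → coindexation would violate Principle B.
*Carmen₃*: the pronoun c-commands this R-expression → coindexation would violate Principle C on *Carmen₃*.
*Aisha₄*: the pronoun c-commands this R-expression → coindexation would violate Principle C on *Aisha₄*.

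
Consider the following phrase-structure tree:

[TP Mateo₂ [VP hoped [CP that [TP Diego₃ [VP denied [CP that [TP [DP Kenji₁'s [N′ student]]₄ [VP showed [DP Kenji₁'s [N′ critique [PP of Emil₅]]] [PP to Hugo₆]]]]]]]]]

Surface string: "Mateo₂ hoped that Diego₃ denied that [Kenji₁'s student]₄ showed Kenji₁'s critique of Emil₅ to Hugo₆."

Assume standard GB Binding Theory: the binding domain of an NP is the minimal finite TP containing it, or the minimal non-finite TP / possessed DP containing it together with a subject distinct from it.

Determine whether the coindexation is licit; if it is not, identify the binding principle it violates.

grammatical

The two coindexed NPs are *Kenji₁* and *Kenji₁*.
*Kenji₁* is an R-expression; no coindexed NP c-commands it, so Principle C holds.
*Kenji₁* is an R-expression; *Kenji₁* does not c-command it, and no other NP shares its index, so Principle C is satisfied.
All principles are respected.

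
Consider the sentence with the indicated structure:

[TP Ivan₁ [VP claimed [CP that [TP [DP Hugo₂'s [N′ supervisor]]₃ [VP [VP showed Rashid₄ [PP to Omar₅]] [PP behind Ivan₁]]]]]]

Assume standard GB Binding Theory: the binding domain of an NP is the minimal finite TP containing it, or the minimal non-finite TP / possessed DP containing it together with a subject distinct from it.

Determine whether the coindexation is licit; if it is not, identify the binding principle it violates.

The two coindexed NPs are *Ivan₁* (the higher occurrence) and *Ivan₁* (the lower occurrence).
*Ivan₁* (the lower occurrence) is an R-expression. Principle C requires it to be free everywhere.
*Ivan₁* (the higher occurrence) c-commands it and carries the same index.
The R-expression is bound → Principle C violation.

Principle C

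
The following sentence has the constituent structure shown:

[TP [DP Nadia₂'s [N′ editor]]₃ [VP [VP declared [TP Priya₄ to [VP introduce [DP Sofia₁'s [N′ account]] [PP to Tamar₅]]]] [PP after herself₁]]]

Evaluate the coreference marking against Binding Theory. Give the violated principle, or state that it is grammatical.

Principle A

The two coindexed NPs are *Sofia₁* and *herself₁*.
*herself₁* is an anaphor. Principle A requires it to be bound within its binding domain — the matrix TP, whose subject is [Nadia₂'s editor]₃.
Within that domain it is c-commanded by *[Nadia₂'s editor]₃*, which does not share its index.
*Sofia₁* does not c-command the anaphor at all.
The anaphor is unbound in its domain → Principle A violation.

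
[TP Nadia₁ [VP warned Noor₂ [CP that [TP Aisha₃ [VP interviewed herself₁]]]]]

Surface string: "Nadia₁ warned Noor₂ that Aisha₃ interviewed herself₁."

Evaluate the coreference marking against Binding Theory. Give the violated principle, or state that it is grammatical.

The two coindexed NPs are *Nadia₁* and *herself₁*.
*herself₁* is an anaphor. Principle A requires it to be bound within its binding domain — the embedded TP, whose subject is Aisha₃.
Within that domain it is c-commanded by *Aisha₃*, which does not share its index.
*Nadia₁* does c-command the anaphor, but from outside its binding domain.
The anaphor is unbound in its domain → Principle A violation.

Principle A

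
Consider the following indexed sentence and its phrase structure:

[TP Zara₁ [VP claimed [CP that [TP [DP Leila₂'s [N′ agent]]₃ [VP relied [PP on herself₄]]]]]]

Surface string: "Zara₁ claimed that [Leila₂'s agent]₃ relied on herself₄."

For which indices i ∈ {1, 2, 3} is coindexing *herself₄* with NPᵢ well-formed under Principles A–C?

{3}

*herself* is an anaphor, so Principle A applies: it must be bound in its binding domain.
Binding domain of *herself₄*: the embedded TP, whose subject is [Leila₂'s agent]₃.
*Zara₁* c-commands the anaphor but is outside its binding domain → cannot satisfy Principle A.
*Leila₂* does not c-command the anaphor → cannot bind it.
*[Leila₂'s agent]₃* c-commands the anaphor within its binding domain → licit binder.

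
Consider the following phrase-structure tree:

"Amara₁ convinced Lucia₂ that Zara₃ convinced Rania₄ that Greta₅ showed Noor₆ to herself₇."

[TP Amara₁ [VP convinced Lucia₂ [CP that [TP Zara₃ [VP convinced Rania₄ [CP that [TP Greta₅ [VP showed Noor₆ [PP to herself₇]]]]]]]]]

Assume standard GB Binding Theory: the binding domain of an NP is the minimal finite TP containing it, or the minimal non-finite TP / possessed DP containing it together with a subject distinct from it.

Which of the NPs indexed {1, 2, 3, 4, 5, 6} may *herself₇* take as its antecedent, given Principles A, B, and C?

*herself* is an anaphor, so Principle A applies: it must be bound in its binding domain.
Binding domain of *herself₇*: the embedded TP, whose subject is Greta₅.
*Amara₁* c-commands the anaphor but is outside its binding domain → cannot satisfy Principle A.
*Lucia₂* c-commands the anaphor but is outside its binding domain → cannot satisfy Principle A.
*Zara₃* c-commands the anaphor but is outside its binding domain → cannot satisfy Principle A.
*Rania₄* c-commands the anaphor but is outside its binding domain → cannot satisfy Principle A.
*Greta₅* c-commands the anaphor within its binding domain → licit binder.
*Noor₆* c-commands the anaphor within its binding domain → licit binder.

{5, 6}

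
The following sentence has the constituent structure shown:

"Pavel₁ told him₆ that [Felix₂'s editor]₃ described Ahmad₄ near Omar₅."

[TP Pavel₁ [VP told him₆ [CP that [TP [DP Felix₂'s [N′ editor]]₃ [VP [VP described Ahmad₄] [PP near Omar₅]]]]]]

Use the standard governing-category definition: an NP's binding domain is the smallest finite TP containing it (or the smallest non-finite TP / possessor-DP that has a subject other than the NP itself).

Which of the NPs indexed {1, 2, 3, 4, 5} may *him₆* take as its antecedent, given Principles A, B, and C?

none

*him* is a pronoun, so Principle B applies: it must be free in its binding domain.
Binding domain of *him₆*: the matrix TP, whose subject is Pavel₁.
*Pavel₁* c-commands the pronoun within its binding domain → coindexation would violate Principle B.
*Felix₂*: the pronoun c-commands this R-expression → coindexation would violate Principle C on *Felix₂*.
*[Felix₂'s editor]₃*: the pronoun c-commands this R-expression → coindexation would violate Principle C on *[Felix₂'s editor]₃*.
*Ahmad₄*: the pronoun c-commands this R-expression → coindexation would violate Principle C on *Ahmad₄*.
*Omar₅*: the pronoun c-commands this R-expression → coindexation would violate Principle C on *Omar₅*.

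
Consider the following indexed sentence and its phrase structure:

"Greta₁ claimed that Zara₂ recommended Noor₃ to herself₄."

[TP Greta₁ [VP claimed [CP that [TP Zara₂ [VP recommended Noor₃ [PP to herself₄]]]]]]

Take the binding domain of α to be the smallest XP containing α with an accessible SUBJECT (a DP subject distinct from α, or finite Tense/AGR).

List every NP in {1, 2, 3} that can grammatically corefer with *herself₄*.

*herself* is an anaphor, so Principle A applies: it must be bound in its binding domain.
Binding domain of *herself₄*: the embedded TP, whose subject is Zara₂.
*Greta₁* c-commands the anaphor but is outside its binding domain → cannot satisfy Principle A.
*Zara₂* c-commands the anaphor within its binding domain → licit binder.
*Noor₃* c-commands the anaphor within its binding domain → licit binder.

{2, 3}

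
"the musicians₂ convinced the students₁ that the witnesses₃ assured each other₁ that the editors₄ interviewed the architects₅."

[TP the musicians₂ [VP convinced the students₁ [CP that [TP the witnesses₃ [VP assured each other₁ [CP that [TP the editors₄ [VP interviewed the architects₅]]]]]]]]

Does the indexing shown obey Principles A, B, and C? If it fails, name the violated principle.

The two coindexed NPs are *the students₁* and *each other₁*.
*each other₁* is an anaphor. Principle A requires it to be bound within its binding domain — the embedded TP, whose subject is the witnesses₃.
Within that domain it is c-commanded by *the witnesses₃*, which does not share its index.
*the students₁* does c-command the anaphor, but from outside its binding domain.
The anaphor is unbound in its domain → Principle A violation.

Principle A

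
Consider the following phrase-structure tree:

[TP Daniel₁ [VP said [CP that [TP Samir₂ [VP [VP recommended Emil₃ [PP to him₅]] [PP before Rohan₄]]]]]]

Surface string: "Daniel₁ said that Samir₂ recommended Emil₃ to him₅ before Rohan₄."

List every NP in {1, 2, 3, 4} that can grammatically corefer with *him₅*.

*him* is a pronoun, so Principle B applies: it must be free in its binding domain.
Binding domain of *him₅*: the embedded TP, whose subject is Samir₂.
*Daniel₁* c-commands the pronoun but from outside its binding domain, and is not c-commanded by it → coindexation permitted.
*Samir₂* c-commands the pronoun within its binding domain → coindexation would violate Principle B.
*Emil₃* c-commands the pronoun within its binding domain → coindexation would violate Principle B.
*Rohan₄* and the pronoun do not c-command one another → neither Principle B nor Principle C is at stake; coindexation permitted.

{1, 4}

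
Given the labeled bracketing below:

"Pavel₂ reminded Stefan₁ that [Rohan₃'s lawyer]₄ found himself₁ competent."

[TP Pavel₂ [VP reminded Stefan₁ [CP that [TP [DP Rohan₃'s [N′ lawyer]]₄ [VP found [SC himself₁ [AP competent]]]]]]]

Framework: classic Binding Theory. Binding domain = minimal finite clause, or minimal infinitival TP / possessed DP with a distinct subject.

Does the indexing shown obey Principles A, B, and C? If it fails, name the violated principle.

The two coindexed NPs are *Stefan₁* and *himself₁*.
*himself₁* is an anaphor. Principle A requires it to be bound within its binding domain — the embedded TP, whose subject is [Rohan₃'s lawyer]₄.
Within that domain it is c-commanded by *[Rohan₃'s lawyer]₄*, which does not share its index.
*Stefan₁* does c-command the anaphor, but from outside its binding domain.
The anaphor is unbound in its domain → Principle A violation.

Principle A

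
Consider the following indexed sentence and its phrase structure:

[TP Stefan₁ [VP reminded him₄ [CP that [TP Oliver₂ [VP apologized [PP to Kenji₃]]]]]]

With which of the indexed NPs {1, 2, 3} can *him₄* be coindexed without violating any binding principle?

*him* is a pronoun, so Principle B applies: it must be free in its binding domain.
Binding domain of *him₄*: the matrix TP, whose subject is Stefan₁.
*Stefan₁* c-commands the pronoun within its binding domain → coindexation would violate Principle B.
*Oliver₂*: the pronoun c-commands this R-expression → coindexation would violate Principle C on *Oliver₂*.
*Kenji₃*: the pronoun c-commands this R-expression → coindexation would violate Principle C on *Kenji₃*.

none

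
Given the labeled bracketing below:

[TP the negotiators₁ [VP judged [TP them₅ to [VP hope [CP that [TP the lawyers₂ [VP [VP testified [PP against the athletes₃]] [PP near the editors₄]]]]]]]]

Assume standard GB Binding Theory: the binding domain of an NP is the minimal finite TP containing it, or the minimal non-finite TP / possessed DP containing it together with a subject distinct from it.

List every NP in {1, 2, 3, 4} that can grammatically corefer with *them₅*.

none

*them* is a pronoun, so Principle B applies: it must be free in its binding domain.
Binding domain of *them₅*: the matrix TP, whose subject is the negotiators₁.
*the negotiators₁* c-commands the pronoun within its binding domain → coindexation would violate Principle B.
*the lawyers₂*: the pronoun c-commands this R-expression → coindexation would violate Principle C on *the lawyers₂*.
*the athletes₃*: the pronoun c-commands this R-expression → coindexation would violate Principle C on *the athletes₃*.
*the editors₄*: the pronoun c-commands this R-expression → coindexation would violate Principle C on *the editors₄*.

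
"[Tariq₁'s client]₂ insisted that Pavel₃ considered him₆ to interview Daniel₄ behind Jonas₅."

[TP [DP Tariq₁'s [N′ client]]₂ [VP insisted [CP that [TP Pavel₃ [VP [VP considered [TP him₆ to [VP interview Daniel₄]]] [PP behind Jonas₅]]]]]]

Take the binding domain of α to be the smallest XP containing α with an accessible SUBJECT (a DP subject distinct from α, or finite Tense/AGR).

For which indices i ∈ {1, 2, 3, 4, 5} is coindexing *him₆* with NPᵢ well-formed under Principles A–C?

{1, 2, 5}

*him* is a pronoun, so Principle B applies: it must be free in its binding domain.
Binding domain of *him₆*: the embedded TP, whose subject is Pavel₃.
*Tariq₁* and the pronoun do not c-command one another → neither Principle B nor Principle C is at stake; coindexation permitted.
*[Tariq₁'s client]₂* c-commands the pronoun but from outside its binding domain, and is not c-commanded by it → coindexation permitted.
*Pavel₃* c-commands the pronoun within its binding domain → coindexation would violate Principle B.
*Daniel₄*: the pronoun c-commands this R-expression → coindexation would violate Principle C on *Daniel₄*.
*Jonas₅* and the pronoun do not c-command one another → neither Principle B nor Principle C is at stake; coindexation permitted.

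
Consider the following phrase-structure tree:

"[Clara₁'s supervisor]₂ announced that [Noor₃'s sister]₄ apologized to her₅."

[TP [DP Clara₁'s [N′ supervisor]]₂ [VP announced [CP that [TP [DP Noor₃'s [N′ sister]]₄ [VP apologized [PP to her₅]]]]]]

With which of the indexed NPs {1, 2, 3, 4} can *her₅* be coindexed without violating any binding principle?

{1, 2, 3}

*her* is a pronoun, so Principle B applies: it must be free in its binding domain.
Binding domain of *her₅*: the embedded TP, whose subject is [Noor₃'s sister]₄.
*Clara₁* and the pronoun do not c-command one another → neither Principle B nor Principle C is at stake; coindexation permitted.
*[Clara₁'s supervisor]₂* c-commands the pronoun but from outside its binding domain, and is not c-commanded by it → coindexation permitted.
*Noor₃* and the pronoun do not c-command one another → neither Principle B nor Principle C is at stake; coindexation permitted.
*[Noor₃'s sister]₄* c-commands the pronoun within its binding domain → coindexation would violate Principle B.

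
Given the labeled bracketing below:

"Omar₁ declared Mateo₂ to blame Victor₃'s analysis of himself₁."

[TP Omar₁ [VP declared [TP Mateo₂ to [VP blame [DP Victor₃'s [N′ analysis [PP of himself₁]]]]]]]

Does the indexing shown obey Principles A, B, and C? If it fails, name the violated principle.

The two coindexed NPs are *Omar₁* and *himself₁*.
*himself₁* is an anaphor. Principle A requires it to be bound within its binding domain — the possessed DP, whose subject is Victor₃.
Within that domain it is c-commanded by *Victor₃*, which does not share its index.
*Omar₁* does c-command the anaphor, but from outside its binding domain.
The anaphor is unbound in its domain → Principle A violation.

Principle A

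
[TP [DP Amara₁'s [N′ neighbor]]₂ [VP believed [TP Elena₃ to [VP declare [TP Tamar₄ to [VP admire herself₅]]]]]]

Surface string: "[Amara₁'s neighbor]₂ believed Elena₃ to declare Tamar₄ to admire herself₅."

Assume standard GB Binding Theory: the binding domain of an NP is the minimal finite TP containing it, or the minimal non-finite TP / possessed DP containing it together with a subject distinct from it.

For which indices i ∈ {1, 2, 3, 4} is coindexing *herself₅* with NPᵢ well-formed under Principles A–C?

*herself* is an anaphor, so Principle A applies: it must be bound in its binding domain.
Binding domain of *herself₅*: the embedded TP, whose subject is Tamar₄.
*Amara₁* does not c-command the anaphor → cannot bind it.
*[Amara₁'s neighbor]₂* c-commands the anaphor but is outside its binding domain → cannot satisfy Principle A.
*Elena₃* c-commands the anaphor but is outside its binding domain → cannot satisfy Principle A.
*Tamar₄* c-commands the anaphor within its binding domain → licit binder.

{4}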